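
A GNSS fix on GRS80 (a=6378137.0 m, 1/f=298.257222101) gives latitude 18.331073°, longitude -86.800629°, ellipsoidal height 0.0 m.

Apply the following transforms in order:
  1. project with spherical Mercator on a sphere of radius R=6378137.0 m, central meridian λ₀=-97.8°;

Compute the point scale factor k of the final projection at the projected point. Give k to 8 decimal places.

1.05345765

start: φ=18.331073°, λ=-86.800629°, h=0.000 m
→ into merc (λ₀=-97.8°): φ=18.33107300°, λ−λ₀=10.99937100°
scale k = 1.05345765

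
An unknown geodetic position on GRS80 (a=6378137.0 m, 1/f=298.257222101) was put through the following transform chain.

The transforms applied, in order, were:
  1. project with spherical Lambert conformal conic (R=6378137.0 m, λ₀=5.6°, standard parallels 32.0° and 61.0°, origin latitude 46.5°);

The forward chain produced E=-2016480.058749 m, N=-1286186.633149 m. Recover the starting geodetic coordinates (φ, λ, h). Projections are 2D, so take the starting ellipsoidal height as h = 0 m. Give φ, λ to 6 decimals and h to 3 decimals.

φ=32.114862°, λ=-16.074172°, h=0.000 m

start: E=-2016480.0587, N=-1286186.6331 m
→ lcc⁻¹: φ=32.11486200°, λ=-16.07417200°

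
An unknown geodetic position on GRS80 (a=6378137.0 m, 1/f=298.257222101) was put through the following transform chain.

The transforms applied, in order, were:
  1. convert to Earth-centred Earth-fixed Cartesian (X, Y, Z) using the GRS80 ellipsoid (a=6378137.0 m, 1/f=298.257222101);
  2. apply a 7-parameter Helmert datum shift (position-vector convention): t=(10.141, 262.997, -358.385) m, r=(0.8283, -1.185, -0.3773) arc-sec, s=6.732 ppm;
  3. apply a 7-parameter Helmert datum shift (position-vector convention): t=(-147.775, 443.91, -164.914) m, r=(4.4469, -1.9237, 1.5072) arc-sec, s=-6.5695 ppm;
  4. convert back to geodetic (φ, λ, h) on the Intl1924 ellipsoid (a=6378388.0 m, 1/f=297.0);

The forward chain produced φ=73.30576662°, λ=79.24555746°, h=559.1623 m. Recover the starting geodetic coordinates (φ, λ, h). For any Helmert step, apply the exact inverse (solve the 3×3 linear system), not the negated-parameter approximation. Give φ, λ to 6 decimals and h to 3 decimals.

φ=73.310809°, λ=79.235010°, h=1034.150 m

start: φ=73.305767°, λ=79.245557°, h=559.162 m
→ ECEF (a=6378388.000, f=1/297.0): X=342993.5014, Y=1805834.7172, Z=6087812.9995
→ Helmert⁻¹: X=343213.5026, Y=1805531.4117, Z=6087975.7821
→ Helmert⁻¹: X=343232.7264, Y=1805281.3383, Z=6088283.9593
→ geod (Bowring, a=6378137.000): φ=73.31080900°, λ=79.23501000°, h=1034.1500 m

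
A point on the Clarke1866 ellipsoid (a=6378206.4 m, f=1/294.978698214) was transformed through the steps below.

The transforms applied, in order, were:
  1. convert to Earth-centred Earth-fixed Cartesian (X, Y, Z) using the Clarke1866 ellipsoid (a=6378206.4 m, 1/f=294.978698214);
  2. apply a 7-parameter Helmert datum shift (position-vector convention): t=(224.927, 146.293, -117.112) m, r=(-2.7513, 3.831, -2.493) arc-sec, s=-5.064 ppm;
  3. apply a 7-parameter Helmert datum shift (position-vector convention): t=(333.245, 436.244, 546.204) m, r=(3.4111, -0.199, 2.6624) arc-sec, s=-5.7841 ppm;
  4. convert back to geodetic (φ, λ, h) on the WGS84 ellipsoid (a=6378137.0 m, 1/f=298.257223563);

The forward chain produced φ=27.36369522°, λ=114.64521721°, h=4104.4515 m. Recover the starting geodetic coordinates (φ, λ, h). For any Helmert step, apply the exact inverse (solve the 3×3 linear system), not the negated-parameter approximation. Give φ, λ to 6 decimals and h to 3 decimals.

start: φ=27.363695°, λ=114.645217°, h=4104.452 m
→ ECEF (a=6378137.000, f=1/298.257223563): X=-2365264.7672, Y=5155433.0554, Z=2915951.1701
→ Helmert⁻¹: X=-2365542.3420, Y=5155105.3746, Z=2915338.8590
→ Helmert⁻¹: X=-2365895.7039, Y=5154917.7024, Z=2915495.5525
→ geod (Bowring, a=6378206.400): φ=27.36264500°, λ=114.65318100°, h=3693.4760 m

φ=27.362645°, λ=114.653181°, h=3693.476 m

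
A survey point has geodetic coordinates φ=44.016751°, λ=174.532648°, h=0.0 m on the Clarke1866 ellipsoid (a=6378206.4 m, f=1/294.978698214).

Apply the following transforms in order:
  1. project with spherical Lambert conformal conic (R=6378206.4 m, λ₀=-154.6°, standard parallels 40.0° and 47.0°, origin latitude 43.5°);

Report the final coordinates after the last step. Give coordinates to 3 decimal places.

start: φ=44.016751°, λ=174.532648°, h=0.000 m
→ lcc (R=6378206.4, λ₀=-154.6°): E=-2410339.6107, N=509827.7767

E=-2410339.611 m, N=509827.777 m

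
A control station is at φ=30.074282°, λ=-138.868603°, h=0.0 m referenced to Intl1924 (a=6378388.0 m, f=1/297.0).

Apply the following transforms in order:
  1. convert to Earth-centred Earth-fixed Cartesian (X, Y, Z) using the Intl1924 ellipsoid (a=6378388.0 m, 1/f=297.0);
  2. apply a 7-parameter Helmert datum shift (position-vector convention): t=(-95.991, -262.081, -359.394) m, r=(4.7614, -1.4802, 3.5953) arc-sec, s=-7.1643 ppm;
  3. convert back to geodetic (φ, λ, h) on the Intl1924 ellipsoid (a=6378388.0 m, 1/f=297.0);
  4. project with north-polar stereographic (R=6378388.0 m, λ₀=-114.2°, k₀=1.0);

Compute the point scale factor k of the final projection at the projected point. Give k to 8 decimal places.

start: φ=30.074282°, λ=-138.868603°, h=0.000 m
→ ECEF (a=6378388.000, f=1/297.0): X=-4160973.7439, Y=-3633865.9978, Z=3177548.1033
→ Helmert 7p (PV): X=-4160999.3874, Y=-3634247.9218, Z=3177052.2013
→ geod (Bowring, a=6378388.000): φ=30.06918783°, λ=-138.86579456°, h=-14.3580 m
→ into stereo (λ₀=-114.2°): φ=30.06918783°, λ−λ₀=-24.66579456°
scale k = 1.33240473

1.33240473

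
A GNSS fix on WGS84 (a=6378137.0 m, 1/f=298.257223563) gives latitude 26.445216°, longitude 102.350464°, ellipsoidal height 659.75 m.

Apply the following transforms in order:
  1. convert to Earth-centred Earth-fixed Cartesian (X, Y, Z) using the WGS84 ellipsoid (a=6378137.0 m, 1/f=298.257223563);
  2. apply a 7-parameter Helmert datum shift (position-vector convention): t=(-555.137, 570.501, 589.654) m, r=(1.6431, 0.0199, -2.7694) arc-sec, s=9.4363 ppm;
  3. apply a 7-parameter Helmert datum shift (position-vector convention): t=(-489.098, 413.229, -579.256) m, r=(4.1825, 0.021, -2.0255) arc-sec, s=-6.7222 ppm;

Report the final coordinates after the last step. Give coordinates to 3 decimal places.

X=-1223328.654 m, Y=5583803.843 m, Z=2823781.308 m

start: φ=26.445216°, λ=102.350464°, h=659.750 m
→ ECEF (a=6378137.000, f=1/298.257223563): X=-1222411.4514, Y=5582856.3047, Z=2823605.3182
→ Helmert 7p (PV): X=-1222902.8925, Y=5583473.4070, Z=2824266.2078
→ Helmert 7p (PV): X=-1223328.6535, Y=5583803.8433, Z=2823781.3082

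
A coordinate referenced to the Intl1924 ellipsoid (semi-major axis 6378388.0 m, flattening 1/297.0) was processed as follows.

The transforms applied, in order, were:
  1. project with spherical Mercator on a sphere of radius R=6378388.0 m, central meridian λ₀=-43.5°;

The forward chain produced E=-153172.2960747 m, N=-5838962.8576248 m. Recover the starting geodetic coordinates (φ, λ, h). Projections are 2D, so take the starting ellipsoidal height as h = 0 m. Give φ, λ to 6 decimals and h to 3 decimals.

φ=-46.363129°, λ=-44.875916°, h=0.000 m

start: E=-153172.2961, N=-5838962.8576 m
→ merc⁻¹: φ=-46.36312900°, λ=-44.87591600°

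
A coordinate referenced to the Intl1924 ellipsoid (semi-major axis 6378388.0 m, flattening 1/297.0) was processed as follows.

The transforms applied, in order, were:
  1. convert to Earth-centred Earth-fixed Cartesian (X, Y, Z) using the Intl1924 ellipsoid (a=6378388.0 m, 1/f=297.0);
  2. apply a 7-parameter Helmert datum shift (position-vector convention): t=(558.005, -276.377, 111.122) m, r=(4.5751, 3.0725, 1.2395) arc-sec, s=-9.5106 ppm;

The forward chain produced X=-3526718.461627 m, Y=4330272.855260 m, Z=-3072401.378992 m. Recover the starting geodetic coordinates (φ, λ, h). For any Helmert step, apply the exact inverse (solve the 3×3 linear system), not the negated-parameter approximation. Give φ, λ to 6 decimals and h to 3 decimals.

φ=-28.980598°, λ=129.162900°, h=1293.031 m

start: X=-3526718.4616, Y=4330272.8553, Z=-3072401.3790 m
→ Helmert⁻¹: X=-3527238.2196, Y=4330543.4604, Z=-3072690.3186
→ geod (Bowring, a=6378388.000): φ=-28.98059800°, λ=129.16290000°, h=1293.0310 m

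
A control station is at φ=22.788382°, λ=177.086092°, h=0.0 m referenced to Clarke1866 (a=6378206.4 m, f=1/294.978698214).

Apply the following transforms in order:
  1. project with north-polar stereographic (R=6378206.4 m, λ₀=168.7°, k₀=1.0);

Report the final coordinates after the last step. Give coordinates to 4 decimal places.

start: φ=22.788382°, λ=177.086092°, h=0.000 m
→ stereo (R=6378206.4, λ₀=168.7°): E=1236340.0230, N=-8386564.4830

E=1236340.0230 m, N=-8386564.4830 m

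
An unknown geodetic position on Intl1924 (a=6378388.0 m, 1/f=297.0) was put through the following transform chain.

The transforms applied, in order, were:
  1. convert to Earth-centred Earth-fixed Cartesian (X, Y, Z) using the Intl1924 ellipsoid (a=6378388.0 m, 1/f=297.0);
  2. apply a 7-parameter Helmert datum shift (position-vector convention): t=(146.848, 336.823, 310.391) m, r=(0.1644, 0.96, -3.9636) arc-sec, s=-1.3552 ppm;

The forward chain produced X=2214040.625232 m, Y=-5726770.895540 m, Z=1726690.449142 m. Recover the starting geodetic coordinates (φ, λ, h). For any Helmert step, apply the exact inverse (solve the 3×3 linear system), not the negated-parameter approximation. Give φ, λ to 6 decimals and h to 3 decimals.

φ=15.805174°, λ=-68.864256°, h=1404.672 m

start: X=2214040.6252, Y=-5726770.8955, Z=1726690.4491 m
→ Helmert⁻¹: X=2213998.7943, Y=-5727071.5596, Z=1726397.2668
→ geod (Bowring, a=6378388.000): φ=15.80517400°, λ=-68.86425600°, h=1404.6720 m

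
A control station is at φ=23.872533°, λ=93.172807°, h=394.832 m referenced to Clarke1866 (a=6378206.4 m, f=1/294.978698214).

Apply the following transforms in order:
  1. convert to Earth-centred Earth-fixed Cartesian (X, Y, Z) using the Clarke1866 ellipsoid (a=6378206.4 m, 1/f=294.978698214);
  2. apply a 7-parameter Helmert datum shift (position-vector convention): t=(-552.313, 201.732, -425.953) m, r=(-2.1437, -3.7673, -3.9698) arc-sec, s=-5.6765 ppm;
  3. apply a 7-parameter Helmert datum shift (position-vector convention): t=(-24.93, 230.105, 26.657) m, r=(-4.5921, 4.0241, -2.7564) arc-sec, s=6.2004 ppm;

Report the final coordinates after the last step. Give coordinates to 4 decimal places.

X=-323400.4694 m, Y=5827718.5126 m, Z=2564803.3465 m

start: φ=23.872533°, λ=93.172807°, h=394.832 m
→ ECEF (a=6378206.400, f=1/294.978698214): X=-323016.2633, Y=5827189.3171, Z=2565391.1880
→ Helmert 7p (PV): X=-323501.4475, Y=5827390.8496, Z=2564884.2116
→ Helmert 7p (PV): X=-323400.4694, Y=5827718.5126, Z=2564803.3465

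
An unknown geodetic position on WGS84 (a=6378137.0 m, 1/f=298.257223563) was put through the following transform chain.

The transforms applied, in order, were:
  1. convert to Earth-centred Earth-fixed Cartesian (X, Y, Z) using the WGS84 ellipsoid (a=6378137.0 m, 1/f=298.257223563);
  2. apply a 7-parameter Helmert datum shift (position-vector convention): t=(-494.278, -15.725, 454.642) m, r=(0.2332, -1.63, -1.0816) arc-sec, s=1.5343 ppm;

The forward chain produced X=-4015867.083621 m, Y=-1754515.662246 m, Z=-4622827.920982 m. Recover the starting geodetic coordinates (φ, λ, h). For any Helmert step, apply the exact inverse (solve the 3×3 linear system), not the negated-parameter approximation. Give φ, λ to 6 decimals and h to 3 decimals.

φ=-46.726687°, λ=-156.397112°, h=3092.363 m

start: X=-4015867.0836, Y=-1754515.6622, Z=-4622827.9210 m
→ Helmert⁻¹: X=-4015393.9796, Y=-1754523.5280, Z=-4623241.7543
→ geod (Bowring, a=6378137.000): φ=-46.72668700°, λ=-156.39711200°, h=3092.3630 m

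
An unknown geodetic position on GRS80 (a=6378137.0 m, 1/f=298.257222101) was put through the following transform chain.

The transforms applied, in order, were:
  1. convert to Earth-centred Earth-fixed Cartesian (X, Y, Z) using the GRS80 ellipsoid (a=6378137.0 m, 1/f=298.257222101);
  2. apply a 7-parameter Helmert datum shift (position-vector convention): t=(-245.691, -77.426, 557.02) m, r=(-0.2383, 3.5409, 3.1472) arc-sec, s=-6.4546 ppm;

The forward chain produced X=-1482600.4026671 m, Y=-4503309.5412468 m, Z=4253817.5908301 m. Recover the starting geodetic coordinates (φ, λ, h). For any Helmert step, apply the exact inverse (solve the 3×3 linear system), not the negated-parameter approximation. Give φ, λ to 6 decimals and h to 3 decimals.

start: X=-1482600.4027, Y=-4503309.5412, Z=4253817.5908 m
→ Helmert⁻¹: X=-1482506.0052, Y=-4503243.4757, Z=4253257.3716
→ geod (Bowring, a=6378137.000): φ=42.08737100°, λ=-108.22198400°, h=666.1910 m

φ=42.087371°, λ=-108.221984°, h=666.191 m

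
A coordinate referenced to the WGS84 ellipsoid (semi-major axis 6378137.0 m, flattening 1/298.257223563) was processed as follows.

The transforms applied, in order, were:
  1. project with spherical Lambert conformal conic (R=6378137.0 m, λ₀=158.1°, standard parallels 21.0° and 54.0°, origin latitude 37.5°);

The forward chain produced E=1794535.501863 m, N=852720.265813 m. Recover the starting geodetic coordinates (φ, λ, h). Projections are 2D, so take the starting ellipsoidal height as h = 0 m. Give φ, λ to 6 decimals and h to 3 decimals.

φ=43.362924°, λ=-178.623448°, h=0.000 m

start: E=1794535.5019, N=852720.2658 m
→ lcc⁻¹: φ=43.36292400°, λ=-178.62344800°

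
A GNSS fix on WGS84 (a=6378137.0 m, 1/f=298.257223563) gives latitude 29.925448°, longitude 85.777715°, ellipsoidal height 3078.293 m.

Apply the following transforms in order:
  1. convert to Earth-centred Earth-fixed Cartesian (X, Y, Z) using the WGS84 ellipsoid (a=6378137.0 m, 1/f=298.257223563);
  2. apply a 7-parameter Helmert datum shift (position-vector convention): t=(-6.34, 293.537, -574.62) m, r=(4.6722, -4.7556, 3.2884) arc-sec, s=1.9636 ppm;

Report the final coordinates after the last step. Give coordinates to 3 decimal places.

X=407357.746 m, Y=5520268.565 m, Z=3164315.724 m

start: φ=29.925448°, λ=85.777715°, h=3078.293 m
→ ECEF (a=6378137.000, f=1/298.257223563): X=407524.2552, Y=5520029.3787, Z=3164749.6972
→ Helmert 7p (PV): X=407357.7456, Y=5520268.5655, Z=3164315.7243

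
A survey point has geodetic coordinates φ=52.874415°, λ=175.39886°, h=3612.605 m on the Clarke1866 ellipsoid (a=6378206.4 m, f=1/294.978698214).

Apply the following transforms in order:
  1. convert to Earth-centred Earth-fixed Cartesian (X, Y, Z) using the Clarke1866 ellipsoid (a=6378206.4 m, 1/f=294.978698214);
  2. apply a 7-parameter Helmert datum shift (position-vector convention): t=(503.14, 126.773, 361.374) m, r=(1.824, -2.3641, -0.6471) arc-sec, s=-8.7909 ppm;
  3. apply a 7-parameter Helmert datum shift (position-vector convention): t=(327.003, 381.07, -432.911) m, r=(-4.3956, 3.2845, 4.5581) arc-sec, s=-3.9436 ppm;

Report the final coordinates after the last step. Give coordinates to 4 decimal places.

X=-3846809.8830 m, Y=310150.2116 m, Z=5064674.6752 m

start: φ=52.874415°, λ=175.398860°, h=3612.605 m
→ ECEF (a=6378206.400, f=1/294.978698214): X=-3847705.7542, Y=309656.1069, Z=5064797.4117
→ Helmert 7p (PV): X=-3847225.8675, Y=309747.4412, Z=5065072.8998
→ Helmert 7p (PV): X=-3846809.8830, Y=310150.2116, Z=5064674.6752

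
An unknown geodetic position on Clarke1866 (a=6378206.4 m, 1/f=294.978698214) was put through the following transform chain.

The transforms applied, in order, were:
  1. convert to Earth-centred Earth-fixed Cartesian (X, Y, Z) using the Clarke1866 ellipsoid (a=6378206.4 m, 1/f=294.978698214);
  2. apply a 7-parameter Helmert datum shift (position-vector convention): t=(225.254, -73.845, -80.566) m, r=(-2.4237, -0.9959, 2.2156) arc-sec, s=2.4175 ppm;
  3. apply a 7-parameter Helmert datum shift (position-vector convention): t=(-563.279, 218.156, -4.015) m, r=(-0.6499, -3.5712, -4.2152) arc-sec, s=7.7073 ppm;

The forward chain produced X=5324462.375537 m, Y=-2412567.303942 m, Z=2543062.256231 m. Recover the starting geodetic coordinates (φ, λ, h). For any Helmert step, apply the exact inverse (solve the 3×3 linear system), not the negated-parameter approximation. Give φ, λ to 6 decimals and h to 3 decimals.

start: X=5324462.3755, Y=-2412567.3039, Z=2543062.2562 m
→ Helmert⁻¹: X=5325077.9459, Y=-2412666.0538, Z=2542946.8727
→ Helmert⁻¹: X=5324826.1814, Y=-2412673.4541, Z=2542967.2314
→ geod (Bowring, a=6378206.400): φ=23.65164000°, λ=-24.37523300°, h=313.5120 m

φ=23.651640°, λ=-24.375233°, h=313.512 m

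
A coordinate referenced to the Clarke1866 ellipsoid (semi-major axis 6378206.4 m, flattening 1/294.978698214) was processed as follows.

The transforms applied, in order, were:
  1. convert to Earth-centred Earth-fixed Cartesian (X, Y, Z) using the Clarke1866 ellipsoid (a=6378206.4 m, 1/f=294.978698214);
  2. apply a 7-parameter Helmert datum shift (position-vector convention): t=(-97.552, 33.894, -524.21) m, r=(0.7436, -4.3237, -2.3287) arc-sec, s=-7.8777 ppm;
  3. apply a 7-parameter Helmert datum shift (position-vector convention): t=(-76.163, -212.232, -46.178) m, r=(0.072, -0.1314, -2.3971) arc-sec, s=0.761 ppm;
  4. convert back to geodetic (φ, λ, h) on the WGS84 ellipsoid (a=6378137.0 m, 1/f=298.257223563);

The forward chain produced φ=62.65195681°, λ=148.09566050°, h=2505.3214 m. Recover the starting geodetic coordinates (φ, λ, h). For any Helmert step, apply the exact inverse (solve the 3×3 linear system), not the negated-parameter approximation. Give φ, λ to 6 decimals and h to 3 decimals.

φ=62.657401°, λ=148.090606°, h=3151.283 m

start: φ=62.651957°, λ=148.095660°, h=2505.321 m
→ ECEF (a=6378137.000, f=1/298.257223563): X=-2495010.6274, Y=1553269.5331, Z=5644487.1313
→ Helmert⁻¹: X=-2494947.0234, Y=1553453.5583, Z=5644530.0609
→ Helmert⁻¹: X=-2494768.3302, Y=1553424.0874, Z=5645145.4362
→ geod (Bowring, a=6378206.400): φ=62.65740100°, λ=148.09060600°, h=3151.2830 m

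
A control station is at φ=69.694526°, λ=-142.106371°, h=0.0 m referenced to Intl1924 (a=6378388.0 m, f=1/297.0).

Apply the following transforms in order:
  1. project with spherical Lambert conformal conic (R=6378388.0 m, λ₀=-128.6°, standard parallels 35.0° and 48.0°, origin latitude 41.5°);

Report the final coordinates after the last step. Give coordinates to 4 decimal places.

E=-603906.8337 m, N=3321280.9216 m

start: φ=69.694526°, λ=-142.106371°, h=0.000 m
→ lcc (R=6378388.0, λ₀=-128.6°): E=-603906.8337, N=3321280.9216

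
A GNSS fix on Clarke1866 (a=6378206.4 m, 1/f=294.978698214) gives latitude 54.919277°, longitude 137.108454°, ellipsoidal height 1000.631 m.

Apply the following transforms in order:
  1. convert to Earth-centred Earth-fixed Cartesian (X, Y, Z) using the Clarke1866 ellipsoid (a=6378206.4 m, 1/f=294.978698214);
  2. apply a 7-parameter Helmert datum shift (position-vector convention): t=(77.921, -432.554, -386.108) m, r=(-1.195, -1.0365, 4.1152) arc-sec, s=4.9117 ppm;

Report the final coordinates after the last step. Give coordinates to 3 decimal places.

X=-2692224.923 m, Y=2500575.238 m, Z=5196452.048 m

start: φ=54.919277°, λ=137.108454°, h=1000.631 m
→ ECEF (a=6378206.400, f=1/294.978698214): X=-2692213.6078, Y=2501019.1121, Z=5196840.6490
→ Helmert 7p (PV): X=-2692224.9231, Y=2500575.2377, Z=5196452.0478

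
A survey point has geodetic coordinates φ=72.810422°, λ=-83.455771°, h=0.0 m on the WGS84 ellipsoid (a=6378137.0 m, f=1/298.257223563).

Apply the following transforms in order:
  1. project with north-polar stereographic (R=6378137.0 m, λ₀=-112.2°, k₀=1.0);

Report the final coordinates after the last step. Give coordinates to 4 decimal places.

start: φ=72.810422°, λ=-83.455771°, h=0.000 m
→ stereo (R=6378137.0, λ₀=-112.2°): E=927184.9205, N=-1690438.6870

E=927184.9205 m, N=-1690438.6870 m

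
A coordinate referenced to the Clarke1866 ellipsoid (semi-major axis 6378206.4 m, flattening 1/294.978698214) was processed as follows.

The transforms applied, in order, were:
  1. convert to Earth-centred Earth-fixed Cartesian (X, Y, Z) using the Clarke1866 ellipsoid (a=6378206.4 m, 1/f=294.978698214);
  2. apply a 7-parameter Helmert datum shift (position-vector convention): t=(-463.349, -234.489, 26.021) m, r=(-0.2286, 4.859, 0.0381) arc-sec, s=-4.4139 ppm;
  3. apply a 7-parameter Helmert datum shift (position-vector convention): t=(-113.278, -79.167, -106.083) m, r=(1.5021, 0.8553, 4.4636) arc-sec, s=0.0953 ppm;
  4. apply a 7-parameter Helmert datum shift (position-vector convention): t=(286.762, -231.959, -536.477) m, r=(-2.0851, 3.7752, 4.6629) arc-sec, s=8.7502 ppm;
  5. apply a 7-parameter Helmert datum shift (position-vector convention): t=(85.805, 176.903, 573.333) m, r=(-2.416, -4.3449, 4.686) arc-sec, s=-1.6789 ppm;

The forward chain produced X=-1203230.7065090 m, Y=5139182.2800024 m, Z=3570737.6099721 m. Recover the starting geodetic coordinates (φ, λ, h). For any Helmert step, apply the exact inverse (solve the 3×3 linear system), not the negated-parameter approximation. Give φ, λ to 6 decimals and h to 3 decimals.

φ=34.258902°, λ=103.171403°, h=1400.516 m

start: X=-1203230.7065, Y=5139182.2800, Z=3570737.6100 m
→ Helmert⁻¹: X=-1203126.5758, Y=5138999.5192, Z=3570255.8080
→ Helmert⁻¹: X=-1203351.9847, Y=5139177.6161, Z=3570790.9667
→ Helmert⁻¹: X=-1203142.1836, Y=5139308.3339, Z=3570854.2940
→ Helmert⁻¹: X=-1202767.3119, Y=5139561.7731, Z=3570821.3968
→ geod (Bowring, a=6378206.400): φ=34.25890200°, λ=103.17140300°, h=1400.5160 m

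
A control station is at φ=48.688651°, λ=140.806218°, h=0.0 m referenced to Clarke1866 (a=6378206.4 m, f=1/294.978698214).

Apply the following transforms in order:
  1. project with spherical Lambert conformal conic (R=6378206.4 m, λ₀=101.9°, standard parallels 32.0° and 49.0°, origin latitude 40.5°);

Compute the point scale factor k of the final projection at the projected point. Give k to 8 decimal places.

start: φ=48.688651°, λ=140.806218°, h=0.000 m
→ into lcc (λ₀=101.9°): φ=48.68865100°, λ−λ₀=38.90621800°
scale k = 0.99916585

0.99916585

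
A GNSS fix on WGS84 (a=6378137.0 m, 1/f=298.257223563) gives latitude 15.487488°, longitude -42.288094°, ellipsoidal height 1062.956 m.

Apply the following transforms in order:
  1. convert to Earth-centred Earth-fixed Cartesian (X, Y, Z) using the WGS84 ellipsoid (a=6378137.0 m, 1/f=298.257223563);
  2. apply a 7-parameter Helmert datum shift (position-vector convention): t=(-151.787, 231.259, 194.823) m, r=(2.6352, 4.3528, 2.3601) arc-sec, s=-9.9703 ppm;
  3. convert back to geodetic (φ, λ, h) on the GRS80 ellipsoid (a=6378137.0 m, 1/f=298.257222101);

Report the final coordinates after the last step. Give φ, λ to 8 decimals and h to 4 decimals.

start: φ=15.487488°, λ=-42.288094°, h=1062.956 m
→ ECEF (a=6378137.000, f=1/298.257223563): X=4548874.3711, Y=-4137429.6363, Z=1692427.0365
→ Helmert 7p (PV): X=4548760.2857, Y=-4137126.6997, Z=1692456.1332
→ geod (Bowring, a=6378137.000): φ=15.48843684°, λ=-42.28672104°, h=792.9636 m

φ=15.48843684°, λ=-42.28672104°, h=792.9636 m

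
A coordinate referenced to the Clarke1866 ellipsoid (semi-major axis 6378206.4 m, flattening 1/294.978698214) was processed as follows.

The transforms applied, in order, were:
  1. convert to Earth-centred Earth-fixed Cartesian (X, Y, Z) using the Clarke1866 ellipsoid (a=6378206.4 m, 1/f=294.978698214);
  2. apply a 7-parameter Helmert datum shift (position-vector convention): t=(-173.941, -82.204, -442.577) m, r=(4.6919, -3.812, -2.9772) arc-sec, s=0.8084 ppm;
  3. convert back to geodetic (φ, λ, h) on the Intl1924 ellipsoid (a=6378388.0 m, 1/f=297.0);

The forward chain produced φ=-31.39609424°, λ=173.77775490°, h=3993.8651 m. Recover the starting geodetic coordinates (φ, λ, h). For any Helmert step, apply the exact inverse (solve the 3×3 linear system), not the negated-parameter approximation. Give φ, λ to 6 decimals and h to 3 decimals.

start: φ=-31.396094°, λ=173.777755°, h=3993.865 m
→ ECEF (a=6378388.000, f=1/297.0): X=-5420764.0786, Y=591012.9685, Z=-3305587.7132
→ Helmert⁻¹: X=-5420655.3662, Y=590941.2736, Z=-3305055.7267
→ geod (Bowring, a=6378206.400): φ=-31.39371800°, λ=173.77838000°, h=3839.1230 m

φ=-31.393718°, λ=173.778380°, h=3839.123 m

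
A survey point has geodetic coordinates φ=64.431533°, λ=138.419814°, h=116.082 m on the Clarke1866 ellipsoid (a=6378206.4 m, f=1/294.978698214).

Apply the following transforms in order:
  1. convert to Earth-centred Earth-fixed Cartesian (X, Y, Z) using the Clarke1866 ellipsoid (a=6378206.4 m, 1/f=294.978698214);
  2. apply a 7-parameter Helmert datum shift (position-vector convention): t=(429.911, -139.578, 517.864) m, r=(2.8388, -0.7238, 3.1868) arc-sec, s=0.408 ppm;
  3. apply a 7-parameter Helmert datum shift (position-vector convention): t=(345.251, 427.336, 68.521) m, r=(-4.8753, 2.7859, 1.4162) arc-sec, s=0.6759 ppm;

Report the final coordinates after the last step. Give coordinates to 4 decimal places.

start: φ=64.431533°, λ=138.419814°, h=116.082 m
→ ECEF (a=6378206.400, f=1/294.978698214): X=-2064876.8146, Y=1832006.8618, Z=5730553.5503
→ Helmert 7p (PV): X=-2064496.1596, Y=1831757.2598, Z=5731091.7203
→ Helmert 7p (PV): X=-2064087.4741, Y=1832307.1200, Z=5731148.7032

X=-2064087.4741 m, Y=1832307.1200 m, Z=5731148.7032 m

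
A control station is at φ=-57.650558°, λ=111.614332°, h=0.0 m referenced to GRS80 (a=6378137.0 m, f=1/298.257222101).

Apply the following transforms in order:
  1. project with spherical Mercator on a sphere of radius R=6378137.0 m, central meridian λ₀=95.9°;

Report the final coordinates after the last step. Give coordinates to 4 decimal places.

E=1749311.4364 m, N=-7894266.1549 m

start: φ=-57.650558°, λ=111.614332°, h=0.000 m
→ merc (R=6378137.0, λ₀=95.9°): E=1749311.4364, N=-7894266.1549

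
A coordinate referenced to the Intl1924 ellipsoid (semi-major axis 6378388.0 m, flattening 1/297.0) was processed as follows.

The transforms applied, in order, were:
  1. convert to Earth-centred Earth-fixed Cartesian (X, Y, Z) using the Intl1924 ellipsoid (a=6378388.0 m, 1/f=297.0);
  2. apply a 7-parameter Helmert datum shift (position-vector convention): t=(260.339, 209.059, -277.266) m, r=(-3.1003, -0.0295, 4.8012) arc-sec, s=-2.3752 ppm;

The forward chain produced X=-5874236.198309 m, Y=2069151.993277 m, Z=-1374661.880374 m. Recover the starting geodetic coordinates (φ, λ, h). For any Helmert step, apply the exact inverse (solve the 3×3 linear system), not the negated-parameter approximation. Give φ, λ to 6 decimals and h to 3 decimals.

start: X=-5874236.1983, Y=2069151.9933, Z=-1374661.8804 m
→ Helmert⁻¹: X=-5874462.5247, Y=2069105.2451, Z=-1374355.9386
→ geod (Bowring, a=6378388.000): φ=-12.52540500°, λ=160.59669900°, h=651.3860 m

φ=-12.525405°, λ=160.596699°, h=651.386 m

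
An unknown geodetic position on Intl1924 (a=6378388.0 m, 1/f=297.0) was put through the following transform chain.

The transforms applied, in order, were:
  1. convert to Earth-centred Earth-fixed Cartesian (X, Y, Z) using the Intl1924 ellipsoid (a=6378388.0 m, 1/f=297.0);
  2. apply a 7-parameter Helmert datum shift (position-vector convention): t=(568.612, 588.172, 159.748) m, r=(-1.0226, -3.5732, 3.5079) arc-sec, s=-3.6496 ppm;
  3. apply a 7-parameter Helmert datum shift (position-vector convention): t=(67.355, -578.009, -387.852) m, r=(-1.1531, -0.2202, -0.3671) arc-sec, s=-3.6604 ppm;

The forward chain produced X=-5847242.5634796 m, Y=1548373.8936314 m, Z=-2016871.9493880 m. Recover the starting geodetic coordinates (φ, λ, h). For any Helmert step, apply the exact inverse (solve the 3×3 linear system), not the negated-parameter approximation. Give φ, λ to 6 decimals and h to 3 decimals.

φ=-18.551566°, λ=165.168918°, h=489.678 m

start: X=-5847242.5635, Y=1548373.8936, Z=-2016871.9494 m
→ Helmert⁻¹: X=-5847336.2315, Y=1548958.4385, Z=-2016476.5769
→ Helmert⁻¹: X=-5847934.7845, Y=1548485.3694, Z=-2016534.7020
→ geod (Bowring, a=6378388.000): φ=-18.55156600°, λ=165.16891800°, h=489.6780 m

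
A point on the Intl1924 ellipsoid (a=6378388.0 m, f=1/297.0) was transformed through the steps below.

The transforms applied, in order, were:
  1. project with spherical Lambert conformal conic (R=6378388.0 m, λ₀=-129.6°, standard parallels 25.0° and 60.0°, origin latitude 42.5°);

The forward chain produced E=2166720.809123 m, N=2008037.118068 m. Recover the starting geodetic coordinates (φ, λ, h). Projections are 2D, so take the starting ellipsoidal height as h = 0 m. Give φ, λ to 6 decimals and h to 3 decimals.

start: E=2166720.8091, N=2008037.1181 m
→ lcc⁻¹: φ=56.65320200°, λ=-92.30990100°

φ=56.653202°, λ=-92.309901°, h=0.000 m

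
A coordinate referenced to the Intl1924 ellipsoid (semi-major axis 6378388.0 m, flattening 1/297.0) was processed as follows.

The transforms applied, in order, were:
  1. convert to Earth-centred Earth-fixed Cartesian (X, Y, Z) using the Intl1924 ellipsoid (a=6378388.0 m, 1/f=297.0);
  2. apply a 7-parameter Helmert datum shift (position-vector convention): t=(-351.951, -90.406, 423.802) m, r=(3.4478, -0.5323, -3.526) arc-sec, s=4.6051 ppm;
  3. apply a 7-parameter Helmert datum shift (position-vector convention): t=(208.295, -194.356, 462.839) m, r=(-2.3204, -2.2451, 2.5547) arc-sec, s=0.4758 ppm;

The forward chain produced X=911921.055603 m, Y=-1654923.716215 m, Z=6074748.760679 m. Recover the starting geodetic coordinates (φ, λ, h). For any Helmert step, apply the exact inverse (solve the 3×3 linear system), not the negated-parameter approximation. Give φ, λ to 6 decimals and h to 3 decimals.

start: X=911921.0556, Y=-1654923.7162, Z=6074748.7607 m
→ Helmert⁻¹: X=911757.9467, Y=-1654808.1985, Z=6074254.4915
→ Helmert⁻¹: X=912149.6563, Y=-1654593.0532, Z=6073828.0223
→ geod (Bowring, a=6378388.000): φ=72.83011300°, λ=-61.13278200°, h=2104.6460 m

φ=72.830113°, λ=-61.132782°, h=2104.646 m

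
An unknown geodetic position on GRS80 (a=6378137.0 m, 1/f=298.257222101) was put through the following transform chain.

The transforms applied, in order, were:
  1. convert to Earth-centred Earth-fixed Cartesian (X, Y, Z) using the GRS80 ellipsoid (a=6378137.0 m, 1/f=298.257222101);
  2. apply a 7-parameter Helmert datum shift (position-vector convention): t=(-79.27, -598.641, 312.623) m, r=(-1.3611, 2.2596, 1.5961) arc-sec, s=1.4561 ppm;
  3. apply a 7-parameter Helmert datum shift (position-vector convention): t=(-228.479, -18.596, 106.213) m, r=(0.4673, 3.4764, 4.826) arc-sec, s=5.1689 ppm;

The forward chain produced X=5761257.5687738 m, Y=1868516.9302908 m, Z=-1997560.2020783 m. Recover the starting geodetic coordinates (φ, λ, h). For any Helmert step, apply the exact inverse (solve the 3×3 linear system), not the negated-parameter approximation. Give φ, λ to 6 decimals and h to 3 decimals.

φ=-18.368483°, λ=17.971936°, h=2111.280 m

start: X=5761257.5688, Y=1868516.9303, Z=-1997560.2021 m
→ Helmert⁻¹: X=5761533.6493, Y=1868386.5393, Z=-1997563.2170
→ Helmert⁻¹: X=5761640.8775, Y=1868951.0577, Z=-1997797.4802
→ geod (Bowring, a=6378137.000): φ=-18.36848300°, λ=17.97193600°, h=2111.2800 m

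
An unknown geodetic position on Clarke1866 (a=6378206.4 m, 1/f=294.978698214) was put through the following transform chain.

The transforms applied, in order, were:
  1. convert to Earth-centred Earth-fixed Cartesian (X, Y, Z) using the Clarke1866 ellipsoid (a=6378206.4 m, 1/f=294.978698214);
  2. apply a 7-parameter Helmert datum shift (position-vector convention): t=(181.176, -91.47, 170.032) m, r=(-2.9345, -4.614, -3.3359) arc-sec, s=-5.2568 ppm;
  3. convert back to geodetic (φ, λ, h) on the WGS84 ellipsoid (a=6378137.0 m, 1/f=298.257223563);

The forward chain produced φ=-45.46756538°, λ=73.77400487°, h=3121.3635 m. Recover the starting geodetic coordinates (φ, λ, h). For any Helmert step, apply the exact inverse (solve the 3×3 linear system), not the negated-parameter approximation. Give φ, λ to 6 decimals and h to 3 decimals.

start: φ=-45.467565°, λ=73.774005°, h=3121.363 m
→ ECEF (a=6378137.000, f=1/298.257223563): X=1252638.5102, Y=4304319.8775, Z=-4526166.8991
→ Helmert⁻¹: X=1252293.0508, Y=4304518.6237, Z=-4526327.4984
→ geod (Bowring, a=6378206.400): φ=-45.47011300°, λ=73.77895400°, h=3353.2960 m

φ=-45.470113°, λ=73.778954°, h=3353.296 m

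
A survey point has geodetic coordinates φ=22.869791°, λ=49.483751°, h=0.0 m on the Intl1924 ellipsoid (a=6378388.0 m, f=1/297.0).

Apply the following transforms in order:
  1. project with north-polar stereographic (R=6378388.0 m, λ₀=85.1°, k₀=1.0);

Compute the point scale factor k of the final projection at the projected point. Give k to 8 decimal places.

start: φ=22.869791°, λ=49.483751°, h=0.000 m
→ into stereo (λ₀=85.1°): φ=22.86979100°, λ−λ₀=-35.61624900°
scale k = 1.44025996

1.44025996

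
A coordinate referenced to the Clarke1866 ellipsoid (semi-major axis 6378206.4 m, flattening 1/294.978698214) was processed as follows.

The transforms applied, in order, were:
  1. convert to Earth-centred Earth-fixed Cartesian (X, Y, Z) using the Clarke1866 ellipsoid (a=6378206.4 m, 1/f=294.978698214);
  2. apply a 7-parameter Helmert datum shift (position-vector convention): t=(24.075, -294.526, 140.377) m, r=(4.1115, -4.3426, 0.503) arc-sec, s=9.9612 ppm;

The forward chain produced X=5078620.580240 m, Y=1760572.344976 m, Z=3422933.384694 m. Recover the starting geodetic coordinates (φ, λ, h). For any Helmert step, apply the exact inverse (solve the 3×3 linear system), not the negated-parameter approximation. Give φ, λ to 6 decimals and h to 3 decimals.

φ=32.662981°, λ=19.122910°, h=455.081 m

start: X=5078620.5802, Y=1760572.3450, Z=3422933.3847 m
→ Helmert⁻¹: X=5078622.2691, Y=1760905.1694, Z=3422616.8897
→ geod (Bowring, a=6378206.400): φ=32.66298100°, λ=19.12291000°, h=455.0810 m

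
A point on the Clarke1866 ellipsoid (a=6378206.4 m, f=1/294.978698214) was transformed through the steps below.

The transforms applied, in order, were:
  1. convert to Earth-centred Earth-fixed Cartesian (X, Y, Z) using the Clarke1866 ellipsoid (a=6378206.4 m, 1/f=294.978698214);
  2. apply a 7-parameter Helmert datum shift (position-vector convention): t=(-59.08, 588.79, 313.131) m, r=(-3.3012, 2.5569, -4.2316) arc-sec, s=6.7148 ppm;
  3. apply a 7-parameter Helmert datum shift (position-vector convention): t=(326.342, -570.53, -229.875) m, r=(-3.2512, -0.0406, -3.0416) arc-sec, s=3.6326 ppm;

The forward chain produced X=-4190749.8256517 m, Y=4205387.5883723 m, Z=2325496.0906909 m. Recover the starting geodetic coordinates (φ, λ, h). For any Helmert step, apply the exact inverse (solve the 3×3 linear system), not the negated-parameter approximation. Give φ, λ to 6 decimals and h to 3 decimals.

start: X=-4190749.8257, Y=4205387.5884, Z=2325496.0907 m
→ Helmert⁻¹: X=-4191122.5052, Y=4205844.3776, Z=2325784.6359
→ Helmert⁻¹: X=-4191150.3795, Y=4205104.1489, Z=2325471.2369
→ geod (Bowring, a=6378206.400): φ=21.52211600°, λ=134.90478000°, h=924.1530 m

φ=21.522116°, λ=134.904780°, h=924.153 m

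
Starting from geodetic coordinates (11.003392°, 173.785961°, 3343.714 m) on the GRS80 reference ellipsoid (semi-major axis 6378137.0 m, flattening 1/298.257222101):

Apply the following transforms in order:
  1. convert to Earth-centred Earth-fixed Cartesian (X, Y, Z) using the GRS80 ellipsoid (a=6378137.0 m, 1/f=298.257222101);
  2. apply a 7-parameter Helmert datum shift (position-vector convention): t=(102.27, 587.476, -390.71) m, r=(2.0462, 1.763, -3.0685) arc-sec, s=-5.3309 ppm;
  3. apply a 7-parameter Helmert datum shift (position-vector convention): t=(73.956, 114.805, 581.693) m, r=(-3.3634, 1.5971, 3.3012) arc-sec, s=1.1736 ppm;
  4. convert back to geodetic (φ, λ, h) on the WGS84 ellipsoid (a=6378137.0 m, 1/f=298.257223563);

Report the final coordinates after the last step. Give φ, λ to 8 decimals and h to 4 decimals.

φ=11.00615091°, λ=173.77937635°, h=3256.4716 m

start: φ=11.003392°, λ=173.785961°, h=3343.714 m
→ ECEF (a=6378137.000, f=1/298.257222101): X=-6228116.6727, Y=678134.0934, Z=1210012.6719
→ Helmert 7p (PV): X=-6227960.7708, Y=678798.6028, Z=1209675.4718
→ Helmert 7p (PV): X=-6227895.6214, Y=678834.2532, Z=1210295.7387
→ geod (Bowring, a=6378137.000): φ=11.00615091°, λ=173.77937635°, h=3256.4716 m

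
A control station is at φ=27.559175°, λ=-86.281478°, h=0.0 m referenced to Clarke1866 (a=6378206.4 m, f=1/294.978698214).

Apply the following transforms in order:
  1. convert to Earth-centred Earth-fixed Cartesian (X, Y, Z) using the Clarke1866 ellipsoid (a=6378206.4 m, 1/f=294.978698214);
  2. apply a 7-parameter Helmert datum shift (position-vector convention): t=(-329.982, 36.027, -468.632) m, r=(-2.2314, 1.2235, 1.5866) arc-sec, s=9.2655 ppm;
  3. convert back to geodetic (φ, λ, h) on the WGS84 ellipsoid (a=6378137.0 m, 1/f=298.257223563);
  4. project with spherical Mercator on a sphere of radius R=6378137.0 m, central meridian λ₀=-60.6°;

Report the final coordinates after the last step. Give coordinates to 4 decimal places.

start: φ=27.559175°, λ=-86.281478°, h=0.000 m
→ ECEF (a=6378206.400, f=1/294.978698214): X=366987.5698, Y=-5646681.2419, Z=2933121.0350
→ Helmert 7p (PV): X=366721.8216, Y=-5646662.9801, Z=2932738.4901
→ geod (Bowring, a=6378137.000): φ=27.55450454°, λ=-86.28415118°, h=-189.7910 m
→ merc (R=6378137.0, λ₀=-60.6°): E=-2859146.6306, N=3192922.2262

E=-2859146.6306 m, N=3192922.2262 m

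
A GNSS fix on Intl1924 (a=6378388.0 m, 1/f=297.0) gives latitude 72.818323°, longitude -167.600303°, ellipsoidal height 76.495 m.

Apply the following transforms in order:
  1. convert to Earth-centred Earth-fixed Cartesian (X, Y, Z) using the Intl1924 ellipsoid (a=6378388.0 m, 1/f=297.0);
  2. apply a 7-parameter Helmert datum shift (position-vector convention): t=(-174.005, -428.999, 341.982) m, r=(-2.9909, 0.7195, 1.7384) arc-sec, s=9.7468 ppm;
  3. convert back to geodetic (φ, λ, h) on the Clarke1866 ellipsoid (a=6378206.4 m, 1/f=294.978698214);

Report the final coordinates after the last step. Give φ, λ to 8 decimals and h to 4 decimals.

φ=72.81809831°, λ=-167.59072111°, h=858.0140 m

start: φ=72.818323°, λ=-167.600303°, h=76.495 m
→ ECEF (a=6378388.000, f=1/297.0): X=-1845934.3218, Y=-405844.7488, Z=6071501.6992
→ Helmert 7p (PV): X=-1846101.7192, Y=-406205.2217, Z=6071915.1830
→ geod (Bowring, a=6378206.400): φ=72.81809831°, λ=-167.59072111°, h=858.0140 m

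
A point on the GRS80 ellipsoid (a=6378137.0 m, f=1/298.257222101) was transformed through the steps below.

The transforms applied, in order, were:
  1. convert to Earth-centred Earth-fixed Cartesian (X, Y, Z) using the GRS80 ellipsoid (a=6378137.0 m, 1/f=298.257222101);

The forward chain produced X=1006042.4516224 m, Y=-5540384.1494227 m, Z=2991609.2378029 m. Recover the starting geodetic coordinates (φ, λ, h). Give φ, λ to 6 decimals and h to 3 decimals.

start: X=1006042.4516, Y=-5540384.1494, Z=2991609.2378 m
→ geod (Bowring, a=6378137.000): φ=28.14033800°, λ=-79.70816900°, h=2928.1590 m

φ=28.140338°, λ=-79.708169°, h=2928.159 m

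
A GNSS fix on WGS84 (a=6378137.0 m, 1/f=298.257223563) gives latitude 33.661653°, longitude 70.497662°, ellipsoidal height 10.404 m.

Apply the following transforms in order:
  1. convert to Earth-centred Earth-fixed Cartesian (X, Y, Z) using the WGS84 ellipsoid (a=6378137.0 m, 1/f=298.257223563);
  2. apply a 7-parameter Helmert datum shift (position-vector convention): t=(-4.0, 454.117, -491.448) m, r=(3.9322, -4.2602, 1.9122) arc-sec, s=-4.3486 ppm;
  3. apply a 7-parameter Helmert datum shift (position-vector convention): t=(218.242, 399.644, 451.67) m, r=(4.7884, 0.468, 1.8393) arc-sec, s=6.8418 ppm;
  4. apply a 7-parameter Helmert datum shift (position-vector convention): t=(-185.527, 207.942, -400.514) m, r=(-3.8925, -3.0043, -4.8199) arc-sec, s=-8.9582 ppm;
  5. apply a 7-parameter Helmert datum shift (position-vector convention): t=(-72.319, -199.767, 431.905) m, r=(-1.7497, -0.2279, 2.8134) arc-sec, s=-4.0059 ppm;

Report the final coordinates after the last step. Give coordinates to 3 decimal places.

X=1773883.554 m, Y=5010048.366 m, Z=3515367.380 m

start: φ=33.661653°, λ=70.497662°, h=10.404 m
→ ECEF (a=6378137.000, f=1/298.257223563): X=1774107.8299, Y=5009276.3383, Z=3515277.4109
→ Helmert 7p (PV): X=1773977.0718, Y=5009658.1046, Z=3514902.8143
→ Helmert 7p (PV): X=1774170.7538, Y=5010026.2442, Z=3515490.8066
→ Helmert 7p (PV): X=1774035.2008, Y=5010214.1893, Z=3514990.0960
→ Helmert 7p (PV): X=1773883.5537, Y=5010048.3660, Z=3515367.3800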